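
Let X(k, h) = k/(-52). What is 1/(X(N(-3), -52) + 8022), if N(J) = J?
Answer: 52/417147 ≈ 0.00012466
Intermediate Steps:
X(k, h) = -k/52 (X(k, h) = k*(-1/52) = -k/52)
1/(X(N(-3), -52) + 8022) = 1/(-1/52*(-3) + 8022) = 1/(3/52 + 8022) = 1/(417147/52) = 52/417147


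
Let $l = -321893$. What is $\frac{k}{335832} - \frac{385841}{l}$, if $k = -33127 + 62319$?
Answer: $\frac{17371806896}{13512746247} \approx 1.2856$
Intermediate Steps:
$k = 29192$
$\frac{k}{335832} - \frac{385841}{l} = \frac{29192}{335832} - \frac{385841}{-321893} = 29192 \cdot \frac{1}{335832} - - \frac{385841}{321893} = \frac{3649}{41979} + \frac{385841}{321893} = \frac{17371806896}{13512746247}$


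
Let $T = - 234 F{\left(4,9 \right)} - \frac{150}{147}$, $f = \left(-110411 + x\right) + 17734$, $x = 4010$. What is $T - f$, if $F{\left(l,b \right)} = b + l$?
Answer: $\frac{4195575}{49} \approx 85624.0$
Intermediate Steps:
$f = -88667$ ($f = \left(-110411 + 4010\right) + 17734 = -106401 + 17734 = -88667$)
$T = - \frac{149108}{49}$ ($T = - 234 \left(9 + 4\right) - \frac{150}{147} = \left(-234\right) 13 - \frac{50}{49} = -3042 - \frac{50}{49} = - \frac{149108}{49} \approx -3043.0$)
$T - f = - \frac{149108}{49} - -88667 = - \frac{149108}{49} + 88667 = \frac{4195575}{49}$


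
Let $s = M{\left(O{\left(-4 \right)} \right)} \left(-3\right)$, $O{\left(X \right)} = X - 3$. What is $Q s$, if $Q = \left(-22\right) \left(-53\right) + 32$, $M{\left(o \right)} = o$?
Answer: $25158$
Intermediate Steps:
$O{\left(X \right)} = -3 + X$ ($O{\left(X \right)} = X - 3 = -3 + X$)
$s = 21$ ($s = \left(-3 - 4\right) \left(-3\right) = \left(-7\right) \left(-3\right) = 21$)
$Q = 1198$ ($Q = 1166 + 32 = 1198$)
$Q s = 1198 \cdot 21 = 25158$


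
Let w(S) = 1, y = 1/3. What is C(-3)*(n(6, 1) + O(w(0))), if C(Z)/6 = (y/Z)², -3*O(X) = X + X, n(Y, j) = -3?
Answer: -22/81 ≈ -0.27161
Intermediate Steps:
y = ⅓ (y = 1*(⅓) = ⅓ ≈ 0.33333)
O(X) = -2*X/3 (O(X) = -(X + X)/3 = -2*X/3)
C(Z) = 2/(3*Z²) (C(Z) = 6*(1/(3*Z))² = 6*(1/(9*Z²)) = 2/(3*Z²))
C(-3)*(n(6, 1) + O(w(0))) = ((⅔)/(-3)²)*(-3 - ⅔*1) = ((⅔)*(⅑))*(-3 - ⅔) = (2/27)*(-11/3) = -22/81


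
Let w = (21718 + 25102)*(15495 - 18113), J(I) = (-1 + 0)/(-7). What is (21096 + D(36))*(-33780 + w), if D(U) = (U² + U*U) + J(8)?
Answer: -20330580277180/7 ≈ -2.9044e+12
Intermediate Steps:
J(I) = ⅐ (J(I) = -1*(-⅐) = ⅐)
D(U) = ⅐ + 2*U² (D(U) = (U² + U*U) + ⅐ = (U² + U²) + ⅐ = 2*U² + ⅐ = ⅐ + 2*U²)
w = -122574760 (w = 46820*(-2618) = -122574760)
(21096 + D(36))*(-33780 + w) = (21096 + (⅐ + 2*36²))*(-33780 - 122574760) = (21096 + (⅐ + 2*1296))*(-122608540) = (21096 + (⅐ + 2592))*(-122608540) = (21096 + 18145/7)*(-122608540) = (165817/7)*(-122608540) = -20330580277180/7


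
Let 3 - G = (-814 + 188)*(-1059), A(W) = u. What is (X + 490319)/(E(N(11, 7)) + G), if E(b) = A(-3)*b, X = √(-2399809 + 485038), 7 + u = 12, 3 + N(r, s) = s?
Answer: -490319/662911 - I*√1914771/662911 ≈ -0.73965 - 0.0020874*I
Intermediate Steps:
N(r, s) = -3 + s
u = 5 (u = -7 + 12 = 5)
X = I*√1914771 (X = √(-1914771) = I*√1914771 ≈ 1383.8*I)
A(W) = 5
G = -662931 (G = 3 - (-814 + 188)*(-1059) = 3 - (-626)*(-1059) = 3 - 1*662934 = 3 - 662934 = -662931)
E(b) = 5*b
(X + 490319)/(E(N(11, 7)) + G) = (I*√1914771 + 490319)/(5*(-3 + 7) - 662931) = (490319 + I*√1914771)/(5*4 - 662931) = (490319 + I*√1914771)/(20 - 662931) = (490319 + I*√1914771)/(-662911) = (490319 + I*√1914771)*(-1/662911) = -490319/662911 - I*√1914771/662911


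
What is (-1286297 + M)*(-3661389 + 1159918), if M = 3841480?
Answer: -6391716174193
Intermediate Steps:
(-1286297 + M)*(-3661389 + 1159918) = (-1286297 + 3841480)*(-3661389 + 1159918) = 2555183*(-2501471) = -6391716174193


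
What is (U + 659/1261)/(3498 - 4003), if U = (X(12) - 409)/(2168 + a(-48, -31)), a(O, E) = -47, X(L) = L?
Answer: -897122/1350663405 ≈ -0.00066421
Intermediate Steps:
U = -397/2121 (U = (12 - 409)/(2168 - 47) = -397/2121 ≈ -0.18718)
(U + 659/1261)/(3498 - 4003) = (-397/2121 + 659/1261)/(3498 - 4003) = (-397/2121 + 659*(1/1261))/(-505) = (-397/2121 + 659/1261)*(-1/505) = (897122/2674581)*(-1/505) = -897122/1350663405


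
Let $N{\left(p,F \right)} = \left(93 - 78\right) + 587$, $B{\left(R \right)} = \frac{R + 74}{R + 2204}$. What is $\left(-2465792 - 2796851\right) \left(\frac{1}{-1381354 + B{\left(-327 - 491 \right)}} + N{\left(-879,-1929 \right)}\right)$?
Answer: $- \frac{1010921746401996695}{319092898} \approx -3.1681 \cdot 10^{9}$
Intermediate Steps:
$B{\left(R \right)} = \frac{74 + R}{2204 + R}$
$N{\left(p,F \right)} = 602$ ($N{\left(p,F \right)} = 15 + 587 = 602$)
$\left(-2465792 - 2796851\right) \left(\frac{1}{-1381354 + B{\left(-327 - 491 \right)}} + N{\left(-879,-1929 \right)}\right) = \left(-2465792 - 2796851\right) \left(\frac{1}{-1381354 + \frac{74 - 818}{2204 - 818}} + 602\right) = - 5262643 \left(\frac{1}{-1381354 + \frac{74 - 818}{2204 - 818}} + 602\right) = - 5262643 \left(\frac{1}{-1381354 + \frac{1}{1386} \left(-744\right)} + 602\right) = - 5262643 \left(\frac{1}{-1381354 - \frac{124}{231}} + 602\right) = - 5262643 \left(\frac{1}{- \frac{319092898}{231}} + 602\right) = - 5262643 \left(- \frac{231}{319092898} + 602\right) = \left(-5262643\right) \frac{192093924365}{319092898} = - \frac{1010921746401996695}{319092898}$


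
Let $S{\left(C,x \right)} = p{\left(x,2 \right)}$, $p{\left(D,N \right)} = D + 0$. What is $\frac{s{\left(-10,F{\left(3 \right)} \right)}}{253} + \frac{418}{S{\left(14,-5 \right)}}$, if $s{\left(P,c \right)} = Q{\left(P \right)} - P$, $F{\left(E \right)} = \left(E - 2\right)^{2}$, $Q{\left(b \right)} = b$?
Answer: $- \frac{418}{5} \approx -83.6$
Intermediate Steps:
$p{\left(D,N \right)} = D$
$F{\left(E \right)} = \left(-2 + E\right)^{2}$
$S{\left(C,x \right)} = x$
$s{\left(P,c \right)} = 0$ ($s{\left(P,c \right)} = P - P = 0$)
$\frac{s{\left(-10,F{\left(3 \right)} \right)}}{253} + \frac{418}{S{\left(14,-5 \right)}} = \frac{0}{253} + \frac{418}{-5} = 0 \cdot \frac{1}{253} + 418 \left(- \frac{1}{5}\right) = 0 - \frac{418}{5} = - \frac{418}{5}$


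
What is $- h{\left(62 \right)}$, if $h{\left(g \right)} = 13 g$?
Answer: $-806$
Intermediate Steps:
$- h{\left(62 \right)} = - 13 \cdot 62 = \left(-1\right) 806 = -806$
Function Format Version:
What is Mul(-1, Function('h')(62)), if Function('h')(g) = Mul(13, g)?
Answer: -806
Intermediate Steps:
Mul(-1, Function('h')(62)) = Mul(-1, Mul(13, 62)) = Mul(-1, 806) = -806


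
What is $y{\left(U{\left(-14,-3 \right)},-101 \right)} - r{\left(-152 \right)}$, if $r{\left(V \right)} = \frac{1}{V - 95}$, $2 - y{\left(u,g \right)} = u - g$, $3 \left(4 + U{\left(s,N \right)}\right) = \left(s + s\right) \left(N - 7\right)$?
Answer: $- \frac{139552}{741} \approx -188.33$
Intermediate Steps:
$U{\left(s,N \right)} = -4 + \frac{2 s \left(-7 + N\right)}{3}$ ($U{\left(s,N \right)} = -4 + \frac{\left(s + s\right) \left(N - 7\right)}{3} = -4 + \frac{2 s \left(-7 + N\right)}{3}$)
$y{\left(u,g \right)} = 2 + g - u$ ($y{\left(u,g \right)} = 2 - \left(u - g\right) = 2 + \left(g - u\right) = 2 + g - u$)
$r{\left(V \right)} = \frac{1}{-95 + V}$
$y{\left(U{\left(-14,-3 \right)},-101 \right)} - r{\left(-152 \right)} = \left(2 - 101 - \left(-4 - - \frac{196}{3} + \frac{2}{3} \left(-3\right) \left(-14\right)\right)\right) - \frac{1}{-95 - 152} = \left(2 - 101 - \left(-4 + \frac{196}{3} + 28\right)\right) - \frac{1}{-247} = \left(2 - 101 - \frac{268}{3}\right) - - \frac{1}{247} = \left(2 - 101 - \frac{268}{3}\right) + \frac{1}{247} = - \frac{565}{3} + \frac{1}{247} = - \frac{139552}{741}$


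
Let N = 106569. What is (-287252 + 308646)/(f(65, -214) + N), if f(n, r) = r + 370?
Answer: 21394/106725 ≈ 0.20046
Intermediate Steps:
f(n, r) = 370 + r
(-287252 + 308646)/(f(65, -214) + N) = (-287252 + 308646)/((370 - 214) + 106569) = 21394/(156 + 106569) = 21394/106725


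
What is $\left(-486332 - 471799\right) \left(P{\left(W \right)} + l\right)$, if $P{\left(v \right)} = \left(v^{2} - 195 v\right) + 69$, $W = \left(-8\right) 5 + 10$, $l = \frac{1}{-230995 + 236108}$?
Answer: $- \frac{33405762370788}{5113} \approx -6.5335 \cdot 10^{9}$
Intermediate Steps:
$l = \frac{1}{5113} \approx 0.00019558$
$W = -30$ ($W = -40 + 10 = -30$)
$P{\left(v \right)} = 69 + v^{2} - 195 v$
$\left(-486332 - 471799\right) \left(P{\left(W \right)} + l\right) = \left(-486332 - 471799\right) \left(\left(69 + \left(-30\right)^{2} - -5850\right) + \frac{1}{5113}\right) = - 958131 \left(\left(69 + 900 + 5850\right) + \frac{1}{5113}\right) = - 958131 \left(6819 + \frac{1}{5113}\right) = \left(-958131\right) \frac{34865548}{5113} = - \frac{33405762370788}{5113}$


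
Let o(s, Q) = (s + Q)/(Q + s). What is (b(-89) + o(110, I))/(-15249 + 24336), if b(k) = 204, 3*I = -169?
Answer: 205/9087 ≈ 0.022560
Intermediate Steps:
I = -169/3 (I = (1/3)*(-169) = -169/3 ≈ -56.333)
o(s, Q) = 1 (o(s, Q) = (Q + s)/(Q + s) = 1)
(b(-89) + o(110, I))/(-15249 + 24336) = (204 + 1)/(-15249 + 24336) = 205/9087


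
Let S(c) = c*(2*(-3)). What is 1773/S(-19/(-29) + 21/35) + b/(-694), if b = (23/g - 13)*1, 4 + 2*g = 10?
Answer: -89205583/378924 ≈ -235.42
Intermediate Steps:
g = 3 (g = -2 + (½)*10 = -2 + 5 = 3)
b = -16/3 (b = (23/3 - 13)*1 = -16/3*1 = -16/3 ≈ -5.3333)
S(c) = -6*c (S(c) = c*(-6) = -6*c)
1773/S(-19/(-29) + 21/35) + b/(-694) = 1773/((-6*(-19/(-29) + 21/35))) - 16/3/(-694) = 1773/((-6*(-19*(-1/29) + 21*(1/35)))) - 16/3*(-1/694) = 1773/((-6*(19/29 + ⅗))) + 8/1041 = 1773/((-6*182/145)) + 8/1041 = 1773/(-1092/145) + 8/1041 = 1773*(-145/1092) + 8/1041 = -85695/364 + 8/1041 = -89205583/378924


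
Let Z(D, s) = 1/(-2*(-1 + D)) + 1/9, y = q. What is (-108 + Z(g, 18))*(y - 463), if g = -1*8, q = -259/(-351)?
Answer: 52489169/1053 ≈ 49847.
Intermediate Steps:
q = 259/351 (q = -259*(-1/351) = 259/351 ≈ 0.73789)
y = 259/351 ≈ 0.73789
g = -8
Z(D, s) = ⅑ + 1/(2 - 2*D) (Z(D, s) = 1/(2 - 2*D) + 1*(⅑) = 1/(2 - 2*D) + ⅑ = ⅑ + 1/(2 - 2*D))
(-108 + Z(g, 18))*(y - 463) = (-108 + (-11 + 2*(-8))/(18*(-1 - 8)))*(259/351 - 463) = (-108 + (1/18)*(-11 - 16)/(-9))*(-162254/351) = (-108 + (1/18)*(-⅑)*(-27))*(-162254/351) = (-108 + ⅙)*(-162254/351) = -647/6*(-162254/351) = 52489169/1053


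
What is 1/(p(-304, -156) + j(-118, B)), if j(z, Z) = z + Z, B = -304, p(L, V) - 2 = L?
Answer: -1/724 ≈ -0.0013812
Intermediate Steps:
p(L, V) = 2 + L
j(z, Z) = Z + z
1/(p(-304, -156) + j(-118, B)) = 1/((2 - 304) + (-304 - 118)) = 1/(-302 - 422) = 1/(-724) = -1/724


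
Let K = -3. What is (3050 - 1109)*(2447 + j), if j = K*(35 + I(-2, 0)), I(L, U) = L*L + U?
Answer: 4522530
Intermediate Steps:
I(L, U) = U + L**2 (I(L, U) = L**2 + U = U + L**2)
j = -117 (j = -3*(35 + (0 + (-2)**2)) = -3*(35 + (0 + 4)) = -3*(35 + 4) = -3*39 = -117)
(3050 - 1109)*(2447 + j) = (3050 - 1109)*(2447 - 117) = 1941*2330 = 4522530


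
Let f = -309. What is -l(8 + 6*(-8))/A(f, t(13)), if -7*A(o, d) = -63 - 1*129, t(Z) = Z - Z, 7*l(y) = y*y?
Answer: -25/3 ≈ -8.3333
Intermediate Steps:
l(y) = y²/7 (l(y) = (y*y)/7 = y²/7)
t(Z) = 0
A(o, d) = 192/7 (A(o, d) = -(-63 - 1*129)/7 = -(-63 - 129)/7 = -⅐*(-192) = 192/7)
-l(8 + 6*(-8))/A(f, t(13)) = -(8 + 6*(-8))²/7/192/7 = -(8 - 48)²/7*7/192 = -(⅐)*(-40)²*7/192 = -(⅐)*1600*7/192 = -1600*7/(7*192) = -1*25/3 = -25/3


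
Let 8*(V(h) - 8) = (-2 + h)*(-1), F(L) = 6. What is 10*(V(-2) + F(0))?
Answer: 145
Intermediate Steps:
V(h) = 33/4 - h/8 (V(h) = 8 + ((-2 + h)*(-1))/8 = 8 + (2 - h)/8 = 8 + (1/4 - h/8) = 33/4 - h/8)
10*(V(-2) + F(0)) = 10*((33/4 - 1/8*(-2)) + 6) = 10*((33/4 + 1/4) + 6) = 10*(17/2 + 6) = 10*(29/2) = 145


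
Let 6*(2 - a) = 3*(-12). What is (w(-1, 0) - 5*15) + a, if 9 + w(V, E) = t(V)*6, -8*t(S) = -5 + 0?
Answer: -289/4 ≈ -72.250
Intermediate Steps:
t(S) = 5/8 (t(S) = -(-5 + 0)/8 = -⅛*(-5) = 5/8)
w(V, E) = -21/4 (w(V, E) = -9 + (5/8)*6 = -9 + 15/4 = -21/4)
a = 8 (a = 2 - (-12)/2 = 2 - ⅙*(-36) = 2 + 6 = 8)
(w(-1, 0) - 5*15) + a = (-21/4 - 5*15) + 8 = (-21/4 - 75) + 8 = -321/4 + 8 = -289/4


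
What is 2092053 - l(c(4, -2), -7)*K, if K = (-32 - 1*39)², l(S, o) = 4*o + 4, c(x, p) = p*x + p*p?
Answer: 2213037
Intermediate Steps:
c(x, p) = p² + p*x (c(x, p) = p*x + p² = p² + p*x)
l(S, o) = 4 + 4*o
K = 5041 (K = (-32 - 39)² = (-71)² = 5041)
2092053 - l(c(4, -2), -7)*K = 2092053 - (4 + 4*(-7))*5041 = 2092053 - (4 - 28)*5041 = 2092053 - (-24)*5041 = 2092053 - 1*(-120984) = 2092053 + 120984 = 2213037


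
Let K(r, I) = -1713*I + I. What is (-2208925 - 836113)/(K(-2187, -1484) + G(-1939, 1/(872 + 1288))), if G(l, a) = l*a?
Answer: -6577282080/5487711341 ≈ -1.1985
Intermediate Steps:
G(l, a) = a*l
K(r, I) = -1712*I
(-2208925 - 836113)/(K(-2187, -1484) + G(-1939, 1/(872 + 1288))) = (-2208925 - 836113)/(-1712*(-1484) - 1939/(872 + 1288)) = -3045038/(2540608 - 1939/2160) = -3045038/5487711341/2160 = -3045038*2160/5487711341 = -6577282080/5487711341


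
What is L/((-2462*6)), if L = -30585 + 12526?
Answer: 18059/14772 ≈ 1.2225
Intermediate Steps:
L = -18059
L/((-2462*6)) = -18059/((-2462*6)) = -18059/(-14772) = -18059*(-1/14772) = 18059/14772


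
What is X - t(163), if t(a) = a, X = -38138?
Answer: -38301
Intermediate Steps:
X - t(163) = -38138 - 1*163 = -38138 - 163 = -38301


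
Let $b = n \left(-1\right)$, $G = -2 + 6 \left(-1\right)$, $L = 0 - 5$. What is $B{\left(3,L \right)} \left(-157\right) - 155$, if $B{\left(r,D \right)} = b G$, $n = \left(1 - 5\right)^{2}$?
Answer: $-20251$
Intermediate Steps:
$n = 16$ ($n = \left(-4\right)^{2} = 16$)
$L = -5$
$G = -8$ ($G = -2 - 6 = -8$)
$b = -16$ ($b = 16 \left(-1\right) = -16$)
$B{\left(r,D \right)} = 128$ ($B{\left(r,D \right)} = \left(-16\right) \left(-8\right) = 128$)
$B{\left(3,L \right)} \left(-157\right) - 155 = 128 \left(-157\right) - 155 = -20096 - 155 = -20251$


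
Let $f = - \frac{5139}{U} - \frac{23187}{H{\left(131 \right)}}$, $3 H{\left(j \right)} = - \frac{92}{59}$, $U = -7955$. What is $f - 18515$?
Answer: $\frac{19098192433}{731860} \approx 26095.0$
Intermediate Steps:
$H{\left(j \right)} = - \frac{92}{177}$ ($H{\left(j \right)} = \frac{\left(-92\right) \frac{1}{59}}{3} = \frac{1}{3} \left(- \frac{92}{59}\right) = - \frac{92}{177}$)
$f = \frac{32648580333}{731860}$ ($f = - \frac{5139}{-7955} - \frac{23187}{- \frac{92}{177}} = \left(-5139\right) \left(- \frac{1}{7955}\right) - - \frac{4104099}{92} = \frac{5139}{7955} + \frac{4104099}{92} = \frac{32648580333}{731860} \approx 44610.0$)
$f - 18515 = \frac{32648580333}{731860} - 18515 = \frac{19098192433}{731860}$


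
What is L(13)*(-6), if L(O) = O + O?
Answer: -156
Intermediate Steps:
L(O) = 2*O
L(13)*(-6) = (2*13)*(-6) = 26*(-6) = -156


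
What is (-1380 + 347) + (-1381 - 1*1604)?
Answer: -4018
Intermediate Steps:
(-1380 + 347) + (-1381 - 1*1604) = -1033 + (-1381 - 1604) = -1033 - 2985 = -4018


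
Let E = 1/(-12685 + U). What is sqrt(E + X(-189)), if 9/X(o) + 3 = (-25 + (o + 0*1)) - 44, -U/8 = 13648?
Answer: I*sqrt(47868003722)/1178067 ≈ 0.18572*I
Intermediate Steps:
U = -109184 (U = -8*13648 = -109184)
X(o) = 9/(-72 + o) (X(o) = 9/(-3 + ((-25 + (o + 0*1)) - 44)) = 9/(-3 + ((-25 + (o + 0)) - 44)) = 9/(-3 + ((-25 + o) - 44)) = 9/(-3 + (-69 + o)) = 9/(-72 + o))
E = -1/121869 (E = 1/(-12685 - 109184) = 1/(-121869) = -1/121869 ≈ -8.2055e-6)
sqrt(E + X(-189)) = sqrt(-1/121869 + 9/(-72 - 189)) = sqrt(-1/121869 + 9/(-261)) = sqrt(-1/121869 + 9*(-1/261)) = sqrt(-1/121869 - 1/29) = sqrt(-121898/3534201) = I*sqrt(47868003722)/1178067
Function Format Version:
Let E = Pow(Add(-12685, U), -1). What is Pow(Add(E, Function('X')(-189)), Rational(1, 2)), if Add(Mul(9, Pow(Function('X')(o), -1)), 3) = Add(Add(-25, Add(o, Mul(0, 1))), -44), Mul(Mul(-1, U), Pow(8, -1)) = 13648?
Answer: Mul(Rational(1, 1178067), I, Pow(47868003722, Rational(1, 2))) ≈ Mul(0.18572, I)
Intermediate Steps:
U = -109184 (U = Mul(-8, 13648) = -109184)
Function('X')(o) = Mul(9, Pow(Add(-72, o), -1)) (Function('X')(o) = Mul(9, Pow(Add(-3, Add(Add(-25, Add(o, Mul(0, 1))), -44)), -1)) = Mul(9, Pow(Add(-3, Add(Add(-25, Add(o, 0)), -44)), -1)) = Mul(9, Pow(Add(-3, Add(Add(-25, o), -44)), -1)) = Mul(9, Pow(Add(-3, Add(-69, o)), -1)) = Mul(9, Pow(Add(-72, o), -1)))
E = Rational(-1, 121869) (E = Pow(Add(-12685, -109184), -1) = Pow(-121869, -1) = Rational(-1, 121869) ≈ -8.2055e-6)
Pow(Add(E, Function('X')(-189)), Rational(1, 2)) = Pow(Add(Rational(-1, 121869), Mul(9, Pow(Add(-72, -189), -1))), Rational(1, 2)) = Pow(Add(Rational(-1, 121869), Mul(9, Pow(-261, -1))), Rational(1, 2)) = Pow(Add(Rational(-1, 121869), Mul(9, Rational(-1, 261))), Rational(1, 2)) = Pow(Add(Rational(-1, 121869), Rational(-1, 29)), Rational(1, 2)) = Pow(Rational(-121898, 3534201), Rational(1, 2)) = Mul(Rational(1, 1178067), I, Pow(47868003722, Rational(1, 2)))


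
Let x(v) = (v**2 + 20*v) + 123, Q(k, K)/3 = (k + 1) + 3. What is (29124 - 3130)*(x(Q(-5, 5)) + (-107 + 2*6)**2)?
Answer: 236467418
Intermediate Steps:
Q(k, K) = 12 + 3*k (Q(k, K) = 3*((k + 1) + 3) = 3*((1 + k) + 3) = 3*(4 + k) = 12 + 3*k)
x(v) = 123 + v**2 + 20*v
(29124 - 3130)*(x(Q(-5, 5)) + (-107 + 2*6)**2) = (29124 - 3130)*((123 + (12 + 3*(-5))**2 + 20*(12 + 3*(-5))) + (-107 + 2*6)**2) = 25994*((123 + (12 - 15)**2 + 20*(12 - 15)) + (-107 + 12)**2) = 25994*((123 + (-3)**2 + 20*(-3)) + (-95)**2) = 25994*((123 + 9 - 60) + 9025) = 25994*(72 + 9025) = 25994*9097 = 236467418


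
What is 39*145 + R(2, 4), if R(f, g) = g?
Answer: 5659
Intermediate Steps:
39*145 + R(2, 4) = 39*145 + 4 = 5655 + 4 = 5659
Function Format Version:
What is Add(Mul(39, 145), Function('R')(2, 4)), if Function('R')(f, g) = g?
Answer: 5659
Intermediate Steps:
Add(Mul(39, 145), Function('R')(2, 4)) = Add(Mul(39, 145), 4) = Add(5655, 4) = 5659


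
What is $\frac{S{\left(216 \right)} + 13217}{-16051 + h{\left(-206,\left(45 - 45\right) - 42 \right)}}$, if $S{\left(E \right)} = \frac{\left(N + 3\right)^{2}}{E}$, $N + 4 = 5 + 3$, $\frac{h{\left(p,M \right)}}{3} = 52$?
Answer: $- \frac{2854921}{3433320} \approx -0.83153$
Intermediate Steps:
$h{\left(p,M \right)} = 156$ ($h{\left(p,M \right)} = 3 \cdot 52 = 156$)
$N = 4$ ($N = -4 + \left(5 + 3\right) = -4 + 8 = 4$)
$S{\left(E \right)} = \frac{49}{E}$ ($S{\left(E \right)} = \frac{\left(4 + 3\right)^{2}}{E} = \frac{7^{2}}{E} = \frac{49}{E}$)
$\frac{S{\left(216 \right)} + 13217}{-16051 + h{\left(-206,\left(45 - 45\right) - 42 \right)}} = \frac{\frac{49}{216} + 13217}{-16051 + 156} = \frac{49 \cdot \frac{1}{216} + 13217}{-15895} = \left(\frac{49}{216} + 13217\right) \left(- \frac{1}{15895}\right) = \frac{2854921}{216} \left(- \frac{1}{15895}\right) = - \frac{2854921}{3433320}$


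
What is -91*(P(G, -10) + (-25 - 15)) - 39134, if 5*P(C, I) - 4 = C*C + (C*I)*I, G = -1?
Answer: -33765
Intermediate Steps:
P(C, I) = ⅘ + C²/5 + C*I²/5 (P(C, I) = ⅘ + (C*C + (C*I)*I)/5 = ⅘ + (C² + C*I²)/5 = ⅘ + (C²/5 + C*I²/5) = ⅘ + C²/5 + C*I²/5)
-91*(P(G, -10) + (-25 - 15)) - 39134 = -91*((⅘ + (⅕)*(-1)² + (⅕)*(-1)*(-10)²) + (-25 - 15)) - 39134 = -91*((⅘ + (⅕)*1 + (⅕)*(-1)*100) - 40) - 39134 = -91*((⅘ + ⅕ - 20) - 40) - 39134 = -91*(-19 - 40) - 39134 = -91*(-59) - 39134 = 5369 - 39134 = -33765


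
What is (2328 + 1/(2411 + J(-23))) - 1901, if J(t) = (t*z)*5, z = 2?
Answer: 931288/2181 ≈ 427.00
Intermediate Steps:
J(t) = 10*t (J(t) = (t*2)*5 = (2*t)*5 = 10*t)
(2328 + 1/(2411 + J(-23))) - 1901 = (2328 + 1/(2411 + 10*(-23))) - 1901 = (2328 + 1/(2411 - 230)) - 1901 = (2328 + 1/2181) - 1901 = 5077369/2181 - 1901 = 931288/2181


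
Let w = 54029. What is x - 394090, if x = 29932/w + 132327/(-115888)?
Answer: -2467524423171547/6261312752 ≈ -3.9409e+5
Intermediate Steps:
x = -3680735867/6261312752 (x = 29932/54029 + 132327/(-115888) = 29932*(1/54029) + 132327*(-1/115888) = 29932/54029 - 132327/115888 = -3680735867/6261312752 ≈ -0.58785)
x - 394090 = -3680735867/6261312752 - 394090 = -2467524423171547/6261312752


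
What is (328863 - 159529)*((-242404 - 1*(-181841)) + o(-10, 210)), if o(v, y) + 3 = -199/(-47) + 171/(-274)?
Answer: -66033694836153/6439 ≈ -1.0255e+10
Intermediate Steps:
o(v, y) = 7855/12878 (o(v, y) = -3 + (-199/(-47) + 171/(-274)) = -3 + (-199*(-1/47) + 171*(-1/274)) = -3 + (199/47 - 171/274) = -3 + 46489/12878 = 7855/12878)
(328863 - 159529)*((-242404 - 1*(-181841)) + o(-10, 210)) = (328863 - 159529)*((-242404 - 1*(-181841)) + 7855/12878) = 169334*((-242404 + 181841) + 7855/12878) = 169334*(-60563 + 7855/12878) = 169334*(-779922459/12878) = -66033694836153/6439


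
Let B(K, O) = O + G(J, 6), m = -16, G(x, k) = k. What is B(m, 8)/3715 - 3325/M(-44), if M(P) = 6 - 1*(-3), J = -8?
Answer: -12352249/33435 ≈ -369.44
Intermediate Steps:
M(P) = 9 (M(P) = 6 + 3 = 9)
B(K, O) = 6 + O (B(K, O) = O + 6 = 6 + O)
B(m, 8)/3715 - 3325/M(-44) = (6 + 8)/3715 - 3325/9 = 14*(1/3715) - 3325*⅑ = 14/3715 - 3325/9 = -12352249/33435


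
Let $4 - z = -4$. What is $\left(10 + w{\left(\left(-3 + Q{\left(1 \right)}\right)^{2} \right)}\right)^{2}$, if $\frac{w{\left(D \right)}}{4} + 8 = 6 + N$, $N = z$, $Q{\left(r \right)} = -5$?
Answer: $1156$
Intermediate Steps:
$z = 8$ ($z = 4 - -4 = 4 + 4 = 8$)
$N = 8$
$w{\left(D \right)} = 24$ ($w{\left(D \right)} = -32 + 4 \left(6 + 8\right) = -32 + 4 \cdot 14 = -32 + 56 = 24$)
$\left(10 + w{\left(\left(-3 + Q{\left(1 \right)}\right)^{2} \right)}\right)^{2} = \left(10 + 24\right)^{2} = 34^{2} = 1156$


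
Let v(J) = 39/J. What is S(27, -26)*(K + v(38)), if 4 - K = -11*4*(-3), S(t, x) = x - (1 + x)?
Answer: 4825/38 ≈ 126.97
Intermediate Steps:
S(t, x) = -1 (S(t, x) = x + (-1 - x) = -1)
K = -128 (K = 4 - (-11*4)*(-3) = 4 - (-44)*(-3) = 4 - 1*132 = 4 - 132 = -128)
S(27, -26)*(K + v(38)) = -(-128 + 39/38) = -1*(-4825/38) = 4825/38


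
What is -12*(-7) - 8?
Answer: 76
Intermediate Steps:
-12*(-7) - 8 = 84 - 8 = 76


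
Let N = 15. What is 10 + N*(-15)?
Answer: -215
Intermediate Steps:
10 + N*(-15) = 10 + 15*(-15) = 10 - 225 = -215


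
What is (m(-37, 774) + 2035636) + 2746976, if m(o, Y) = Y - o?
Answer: 4783423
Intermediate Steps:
(m(-37, 774) + 2035636) + 2746976 = ((774 - 1*(-37)) + 2035636) + 2746976 = ((774 + 37) + 2035636) + 2746976 = (811 + 2035636) + 2746976 = 2036447 + 2746976 = 4783423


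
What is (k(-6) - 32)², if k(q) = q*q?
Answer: 16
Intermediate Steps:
k(q) = q²
(k(-6) - 32)² = ((-6)² - 32)² = (36 - 32)² = 4² = 16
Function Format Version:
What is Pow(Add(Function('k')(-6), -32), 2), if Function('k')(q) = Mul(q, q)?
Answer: 16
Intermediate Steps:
Function('k')(q) = Pow(q, 2)
Pow(Add(Function('k')(-6), -32), 2) = Pow(Add(Pow(-6, 2), -32), 2) = Pow(Add(36, -32), 2) = Pow(4, 2) = 16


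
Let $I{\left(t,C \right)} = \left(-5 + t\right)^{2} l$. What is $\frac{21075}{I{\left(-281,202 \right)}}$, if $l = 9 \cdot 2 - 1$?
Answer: $\frac{21075}{1390532} \approx 0.015156$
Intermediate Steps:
$l = 17$ ($l = 18 - 1 = 17$)
$I{\left(t,C \right)} = 17 \left(-5 + t\right)^{2}$ ($I{\left(t,C \right)} = \left(-5 + t\right)^{2} \cdot 17 = 17 \left(-5 + t\right)^{2}$)
$\frac{21075}{I{\left(-281,202 \right)}} = \frac{21075}{17 \left(-5 - 281\right)^{2}} = \frac{21075}{17 \left(-286\right)^{2}} = \frac{21075}{17 \cdot 81796} = \frac{21075}{1390532}$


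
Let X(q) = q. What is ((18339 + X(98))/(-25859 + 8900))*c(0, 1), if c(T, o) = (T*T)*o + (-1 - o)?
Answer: 36874/16959 ≈ 2.1743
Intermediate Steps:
c(T, o) = -1 - o + o*T² (c(T, o) = T²*o + (-1 - o) = o*T² + (-1 - o) = -1 - o + o*T²)
((18339 + X(98))/(-25859 + 8900))*c(0, 1) = ((18339 + 98)/(-25859 + 8900))*(-1 - 1*1 + 1*0²) = (18437/(-16959))*(-1 - 1 + 1*0) = (18437*(-1/16959))*(-1 - 1 + 0) = -18437/16959*(-2) = 36874/16959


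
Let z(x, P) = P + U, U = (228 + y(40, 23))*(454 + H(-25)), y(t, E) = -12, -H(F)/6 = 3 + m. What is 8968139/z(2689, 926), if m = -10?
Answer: 8968139/108062 ≈ 82.991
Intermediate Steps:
H(F) = 42 (H(F) = -6*(3 - 10) = -6*(-7) = 42)
U = 107136 (U = (228 - 12)*(454 + 42) = 216*496 = 107136)
z(x, P) = 107136 + P (z(x, P) = P + 107136 = 107136 + P)
8968139/z(2689, 926) = 8968139/(107136 + 926) = 8968139/108062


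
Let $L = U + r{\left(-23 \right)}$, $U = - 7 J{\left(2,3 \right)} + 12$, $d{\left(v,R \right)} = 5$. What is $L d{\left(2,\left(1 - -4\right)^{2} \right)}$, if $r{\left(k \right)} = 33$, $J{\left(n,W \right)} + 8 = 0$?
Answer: $505$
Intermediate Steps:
$J{\left(n,W \right)} = -8$ ($J{\left(n,W \right)} = -8 + 0 = -8$)
$U = 68$ ($U = \left(-7\right) \left(-8\right) + 12 = 56 + 12 = 68$)
$L = 101$ ($L = 68 + 33 = 101$)
$L d{\left(2,\left(1 - -4\right)^{2} \right)} = 101 \cdot 5 = 505$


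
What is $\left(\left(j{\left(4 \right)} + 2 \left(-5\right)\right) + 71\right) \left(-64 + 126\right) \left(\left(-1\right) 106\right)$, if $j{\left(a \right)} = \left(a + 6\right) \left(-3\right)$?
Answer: $-203732$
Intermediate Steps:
$j{\left(a \right)} = -18 - 3 a$ ($j{\left(a \right)} = \left(6 + a\right) \left(-3\right) = -18 - 3 a$)
$\left(\left(j{\left(4 \right)} + 2 \left(-5\right)\right) + 71\right) \left(-64 + 126\right) \left(\left(-1\right) 106\right) = \left(\left(\left(-18 - 12\right) + 2 \left(-5\right)\right) + 71\right) \left(-64 + 126\right) \left(\left(-1\right) 106\right) = \left(\left(\left(-18 - 12\right) - 10\right) + 71\right) 62 \left(-106\right) = \left(\left(-30 - 10\right) + 71\right) 62 \left(-106\right) = \left(-40 + 71\right) 62 \left(-106\right) = 31 \cdot 62 \left(-106\right) = 1922 \left(-106\right) = -203732$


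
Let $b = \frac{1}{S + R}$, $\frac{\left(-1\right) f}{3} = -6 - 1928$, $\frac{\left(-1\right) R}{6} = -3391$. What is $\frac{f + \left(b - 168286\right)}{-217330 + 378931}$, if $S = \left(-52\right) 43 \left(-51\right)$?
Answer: $- \frac{21834924887}{21716265582} \approx -1.0055$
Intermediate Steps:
$R = 20346$ ($R = \left(-6\right) \left(-3391\right) = 20346$)
$S = 114036$ ($S = \left(-2236\right) \left(-51\right) = 114036$)
$f = 5802$ ($f = - 3 \left(-6 - 1928\right) = \left(-3\right) \left(-1934\right) = 5802$)
$b = \frac{1}{134382}$ ($b = \frac{1}{114036 + 20346} = \frac{1}{134382} \approx 7.4415 \cdot 10^{-6}$)
$\frac{f + \left(b - 168286\right)}{-217330 + 378931} = \frac{5802 + \left(\frac{1}{134382} - 168286\right)}{-217330 + 378931} = \frac{5802 + \left(\frac{1}{134382} - 168286\right)}{161601} = \left(5802 - \frac{22614609251}{134382}\right) \frac{1}{161601} = \left(- \frac{21834924887}{134382}\right) \frac{1}{161601} = - \frac{21834924887}{21716265582}$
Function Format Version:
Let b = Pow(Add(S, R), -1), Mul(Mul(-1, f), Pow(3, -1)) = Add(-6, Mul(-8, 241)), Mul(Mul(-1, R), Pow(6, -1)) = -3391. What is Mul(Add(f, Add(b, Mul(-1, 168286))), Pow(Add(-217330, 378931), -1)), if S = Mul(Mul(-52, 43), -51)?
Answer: Rational(-21834924887, 21716265582) ≈ -1.0055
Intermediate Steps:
R = 20346 (R = Mul(-6, -3391) = 20346)
S = 114036 (S = Mul(-2236, -51) = 114036)
f = 5802 (f = Mul(-3, Add(-6, Mul(-8, 241))) = Mul(-3, Add(-6, -1928)) = Mul(-3, -1934) = 5802)
b = Rational(1, 134382) (b = Pow(Add(114036, 20346), -1) = Pow(134382, -1) = Rational(1, 134382) ≈ 7.4415e-6)
Mul(Add(f, Add(b, Mul(-1, 168286))), Pow(Add(-217330, 378931), -1)) = Mul(Add(5802, Add(Rational(1, 134382), Mul(-1, 168286))), Pow(Add(-217330, 378931), -1)) = Mul(Add(5802, Add(Rational(1, 134382), -168286)), Pow(161601, -1)) = Mul(Add(5802, Rational(-22614609251, 134382)), Rational(1, 161601)) = Mul(Rational(-21834924887, 134382), Rational(1, 161601)) = Rational(-21834924887, 21716265582)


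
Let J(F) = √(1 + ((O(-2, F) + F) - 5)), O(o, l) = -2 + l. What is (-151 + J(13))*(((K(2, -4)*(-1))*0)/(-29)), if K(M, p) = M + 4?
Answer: 0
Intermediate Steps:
K(M, p) = 4 + M
J(F) = √(-6 + 2*F) (J(F) = √(1 + (((-2 + F) + F) - 5)) = √(1 + ((-2 + 2*F) - 5)) = √(1 + (-7 + 2*F)) = √(-6 + 2*F))
(-151 + J(13))*(((K(2, -4)*(-1))*0)/(-29)) = (-151 + √(-6 + 2*13))*((((4 + 2)*(-1))*0)/(-29)) = (-151 + √(-6 + 26))*(((6*(-1))*0)*(-1/29)) = (-151 + √20)*(-6*0*(-1/29)) = (-151 + 2*√5)*(0*(-1/29)) = (-151 + 2*√5)*0 = 0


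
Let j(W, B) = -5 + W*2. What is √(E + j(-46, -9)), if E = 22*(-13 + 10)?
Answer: I*√163 ≈ 12.767*I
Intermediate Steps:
j(W, B) = -5 + 2*W
E = -66 (E = 22*(-3) = -66)
√(E + j(-46, -9)) = √(-66 + (-5 + 2*(-46))) = √(-66 + (-5 - 92)) = √(-66 - 97) = √(-163) = I*√163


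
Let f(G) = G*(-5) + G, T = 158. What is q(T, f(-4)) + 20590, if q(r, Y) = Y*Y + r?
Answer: 21004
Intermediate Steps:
f(G) = -4*G (f(G) = -5*G + G = -4*G)
q(r, Y) = r + Y² (q(r, Y) = Y² + r = r + Y²)
q(T, f(-4)) + 20590 = (158 + (-4*(-4))²) + 20590 = (158 + 16²) + 20590 = (158 + 256) + 20590 = 414 + 20590 = 21004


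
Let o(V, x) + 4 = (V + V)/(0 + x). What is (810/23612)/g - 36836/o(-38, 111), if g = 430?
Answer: 518927505207/65995540 ≈ 7863.1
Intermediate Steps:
o(V, x) = -4 + 2*V/x (o(V, x) = -4 + (V + V)/(0 + x) = -4 + (2*V)/x = -4 + 2*V/x)
(810/23612)/g - 36836/o(-38, 111) = (810/23612)/430 - 36836/(-4 + 2*(-38)/111) = (810*(1/23612))*(1/430) - 36836/(-4 + 2*(-38)*(1/111)) = (405/11806)*(1/430) - 36836/(-4 - 76/111) = 81/1015316 - 36836/(-520/111) = 81/1015316 - 36836*(-111/520) = 81/1015316 + 1022199/130 = 518927505207/65995540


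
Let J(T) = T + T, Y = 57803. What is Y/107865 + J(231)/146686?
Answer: 4264362244/7911142695 ≈ 0.53903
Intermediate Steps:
J(T) = 2*T
Y/107865 + J(231)/146686 = 57803/107865 + (2*231)/146686 = 57803*(1/107865) + 462*(1/146686) = 57803/107865 + 231/73343 = 4264362244/7911142695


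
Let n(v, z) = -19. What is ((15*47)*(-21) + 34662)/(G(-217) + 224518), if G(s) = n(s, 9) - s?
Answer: 19857/224716 ≈ 0.088365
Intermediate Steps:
G(s) = -19 - s
((15*47)*(-21) + 34662)/(G(-217) + 224518) = ((15*47)*(-21) + 34662)/((-19 - 1*(-217)) + 224518) = (705*(-21) + 34662)/((-19 + 217) + 224518) = (-14805 + 34662)/(198 + 224518) = 19857/224716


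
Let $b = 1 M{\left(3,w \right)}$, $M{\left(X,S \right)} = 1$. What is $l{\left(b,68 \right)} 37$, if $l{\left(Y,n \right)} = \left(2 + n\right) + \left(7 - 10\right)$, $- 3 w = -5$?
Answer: $2479$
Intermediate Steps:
$w = \frac{5}{3}$ ($w = \left(- \frac{1}{3}\right) \left(-5\right) = \frac{5}{3} \approx 1.6667$)
$b = 1$ ($b = 1 \cdot 1 = 1$)
$l{\left(Y,n \right)} = -1 + n$ ($l{\left(Y,n \right)} = \left(2 + n\right) + \left(7 - 10\right) = \left(2 + n\right) - 3 = -1 + n$)
$l{\left(b,68 \right)} 37 = \left(-1 + 68\right) 37 = 67 \cdot 37 = 2479$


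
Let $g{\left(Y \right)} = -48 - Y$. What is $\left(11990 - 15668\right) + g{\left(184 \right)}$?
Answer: $-3910$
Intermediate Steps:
$\left(11990 - 15668\right) + g{\left(184 \right)} = \left(11990 - 15668\right) - 232 = -3678 - 232 = -3910$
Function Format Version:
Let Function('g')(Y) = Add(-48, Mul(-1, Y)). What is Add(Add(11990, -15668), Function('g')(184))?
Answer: -3910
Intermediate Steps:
Add(Add(11990, -15668), Function('g')(184)) = Add(Add(11990, -15668), Add(-48, Mul(-1, 184))) = Add(-3678, Add(-48, -184)) = Add(-3678, -232) = -3910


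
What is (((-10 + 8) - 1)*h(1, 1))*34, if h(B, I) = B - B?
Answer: 0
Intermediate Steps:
h(B, I) = 0
(((-10 + 8) - 1)*h(1, 1))*34 = (((-10 + 8) - 1)*0)*34 = ((-2 - 1)*0)*34 = -3*0*34 = 0*34 = 0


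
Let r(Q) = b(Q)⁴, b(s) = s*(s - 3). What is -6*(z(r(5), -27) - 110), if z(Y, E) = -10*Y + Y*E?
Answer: 2220660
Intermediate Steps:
b(s) = s*(-3 + s)
r(Q) = Q⁴*(-3 + Q)⁴ (r(Q) = (Q*(-3 + Q))⁴ = Q⁴*(-3 + Q)⁴)
z(Y, E) = -10*Y + E*Y
-6*(z(r(5), -27) - 110) = -6*((5⁴*(-3 + 5)⁴)*(-10 - 27) - 110) = -6*((625*2⁴)*(-37) - 110) = -6*((625*16)*(-37) - 110) = -6*(10000*(-37) - 110) = -6*(-370000 - 110) = -6*(-370110) = 2220660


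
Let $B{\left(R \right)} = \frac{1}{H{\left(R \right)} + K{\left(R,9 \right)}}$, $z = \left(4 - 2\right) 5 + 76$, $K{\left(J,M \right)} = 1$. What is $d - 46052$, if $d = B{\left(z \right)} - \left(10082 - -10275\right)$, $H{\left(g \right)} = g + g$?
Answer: $- \frac{11488756}{173} \approx -66409.0$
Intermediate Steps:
$H{\left(g \right)} = 2 g$
$z = 86$ ($z = 2 \cdot 5 + 76 = 10 + 76 = 86$)
$B{\left(R \right)} = \frac{1}{1 + 2 R}$ ($B{\left(R \right)} = \frac{1}{2 R + 1} = \frac{1}{1 + 2 R}$)
$d = - \frac{3521760}{173}$ ($d = \frac{1}{1 + 2 \cdot 86} - \left(10082 - -10275\right) = \frac{1}{1 + 172} - \left(10082 + 10275\right) = \frac{1}{173} - 20357 = - \frac{3521760}{173} \approx -20357.0$)
$d - 46052 = - \frac{3521760}{173} - 46052 = - \frac{11488756}{173}$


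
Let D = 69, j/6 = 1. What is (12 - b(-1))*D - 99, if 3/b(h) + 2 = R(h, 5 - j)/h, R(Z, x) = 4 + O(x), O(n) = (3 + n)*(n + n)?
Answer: 1665/2 ≈ 832.50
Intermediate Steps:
j = 6 (j = 6*1 = 6)
O(n) = 2*n*(3 + n) (O(n) = (3 + n)*(2*n) = 2*n*(3 + n))
R(Z, x) = 4 + 2*x*(3 + x)
b(h) = -3/2 (b(h) = 3/(-2 + (4 + 2*(5 - 1*6)*(3 + (5 - 1*6)))/h) = 3/(-2 + (4 + 2*(5 - 6)*(3 + (5 - 6)))/h) = 3/(-2 + (4 + 2*(-1)*(3 - 1))/h) = 3/(-2 + (4 + 2*(-1)*2)/h) = 3/(-2 + (4 - 4)/h) = 3/(-2 + 0/h) = 3/(-2 + 0) = 3/(-2) = 3*(-½) = -3/2)
(12 - b(-1))*D - 99 = (12 - 1*(-3/2))*69 - 99 = (12 + 3/2)*69 - 99 = (27/2)*69 - 99 = 1863/2 - 99 = 1665/2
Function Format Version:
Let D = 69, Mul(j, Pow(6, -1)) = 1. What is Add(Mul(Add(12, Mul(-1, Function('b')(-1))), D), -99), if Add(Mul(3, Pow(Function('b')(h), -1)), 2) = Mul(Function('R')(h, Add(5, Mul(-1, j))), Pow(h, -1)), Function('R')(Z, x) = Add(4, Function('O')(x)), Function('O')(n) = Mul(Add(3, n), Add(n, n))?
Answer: Rational(1665, 2) ≈ 832.50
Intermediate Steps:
j = 6 (j = Mul(6, 1) = 6)
Function('O')(n) = Mul(2, n, Add(3, n)) (Function('O')(n) = Mul(Add(3, n), Mul(2, n)) = Mul(2, n, Add(3, n)))
Function('R')(Z, x) = Add(4, Mul(2, x, Add(3, x)))
Function('b')(h) = Rational(-3, 2) (Function('b')(h) = Mul(3, Pow(Add(-2, Mul(Add(4, Mul(2, Add(5, Mul(-1, 6)), Add(3, Add(5, Mul(-1, 6))))), Pow(h, -1))), -1)) = Mul(3, Pow(Add(-2, Mul(Add(4, Mul(2, Add(5, -6), Add(3, Add(5, -6)))), Pow(h, -1))), -1)) = Mul(3, Pow(Add(-2, Mul(Add(4, Mul(2, -1, Add(3, -1))), Pow(h, -1))), -1)) = Mul(3, Pow(Add(-2, Mul(Add(4, Mul(2, -1, 2)), Pow(h, -1))), -1)) = Mul(3, Pow(Add(-2, Mul(Add(4, -4), Pow(h, -1))), -1)) = Mul(3, Pow(Add(-2, Mul(0, Pow(h, -1))), -1)) = Mul(3, Pow(Add(-2, 0), -1)) = Mul(3, Pow(-2, -1)) = Mul(3, Rational(-1, 2)) = Rational(-3, 2))
Add(Mul(Add(12, Mul(-1, Function('b')(-1))), D), -99) = Add(Mul(Add(12, Mul(-1, Rational(-3, 2))), 69), -99) = Add(Mul(Add(12, Rational(3, 2)), 69), -99) = Add(Mul(Rational(27, 2), 69), -99) = Add(Rational(1863, 2), -99) = Rational(1665, 2)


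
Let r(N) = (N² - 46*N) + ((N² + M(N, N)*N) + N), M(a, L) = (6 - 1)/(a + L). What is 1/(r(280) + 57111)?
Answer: 2/402627 ≈ 4.9674e-6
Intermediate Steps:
M(a, L) = 5/(L + a)
r(N) = 5/2 - 45*N + 2*N² (r(N) = (N² - 46*N) + ((N² + (5/(N + N))*N) + N) = (N² - 46*N) + ((N² + (5/((2*N)))*N) + N) = (N² - 46*N) + ((N² + (5*(1/(2*N)))*N) + N) = (N² - 46*N) + ((N² + (5/(2*N))*N) + N) = (N² - 46*N) + ((N² + 5/2) + N) = (N² - 46*N) + ((5/2 + N²) + N) = (N² - 46*N) + (5/2 + N + N²) = 5/2 - 45*N + 2*N²)
1/(r(280) + 57111) = 1/((5/2 + 280*(-45 + 2*280)) + 57111) = 1/((5/2 + 280*(-45 + 560)) + 57111) = 1/((5/2 + 280*515) + 57111) = 1/((5/2 + 144200) + 57111) = 1/(288405/2 + 57111) = 1/(402627/2) = 2/402627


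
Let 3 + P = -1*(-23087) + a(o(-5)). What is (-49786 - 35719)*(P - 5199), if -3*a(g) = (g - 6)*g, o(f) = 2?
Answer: -4588454815/3 ≈ -1.5295e+9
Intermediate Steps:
a(g) = -g*(-6 + g)/3 (a(g) = -(g - 6)*g/3 = -(-6 + g)*g/3 = -g*(-6 + g)/3)
P = 69260/3 (P = -3 + (-1*(-23087) + (1/3)*2*(6 - 1*2)) = -3 + (23087 + (1/3)*2*(6 - 2)) = -3 + (23087 + (1/3)*2*4) = -3 + (23087 + 8/3) = -3 + 69269/3 = 69260/3 ≈ 23087.)
(-49786 - 35719)*(P - 5199) = (-49786 - 35719)*(69260/3 - 5199) = -85505*53663/3 = -4588454815/3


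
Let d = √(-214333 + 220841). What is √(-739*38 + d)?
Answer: √(-28082 + 2*√1627) ≈ 167.34*I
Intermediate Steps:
d = 2*√1627 (d = √6508 = 2*√1627 ≈ 80.672)
√(-739*38 + d) = √(-739*38 + 2*√1627) = √(-28082 + 2*√1627)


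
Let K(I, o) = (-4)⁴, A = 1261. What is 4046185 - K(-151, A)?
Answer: 4045929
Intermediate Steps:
K(I, o) = 256
4046185 - K(-151, A) = 4046185 - 1*256 = 4046185 - 256 = 4045929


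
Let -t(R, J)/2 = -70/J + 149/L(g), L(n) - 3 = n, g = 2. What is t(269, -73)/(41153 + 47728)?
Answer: -22454/32441565 ≈ -0.00069214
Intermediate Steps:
L(n) = 3 + n
t(R, J) = -298/5 + 140/J (t(R, J) = -2*(-70/J + 149/(3 + 2)) = -2*(-70/J + 149/5) = -2*(149/5 - 70/J) = -298/5 + 140/J)
t(269, -73)/(41153 + 47728) = (-298/5 + 140/(-73))/(41153 + 47728) = (-298/5 + 140*(-1/73))/88881 = (-298/5 - 140/73)*(1/88881) = -22454/365*1/88881 = -22454/32441565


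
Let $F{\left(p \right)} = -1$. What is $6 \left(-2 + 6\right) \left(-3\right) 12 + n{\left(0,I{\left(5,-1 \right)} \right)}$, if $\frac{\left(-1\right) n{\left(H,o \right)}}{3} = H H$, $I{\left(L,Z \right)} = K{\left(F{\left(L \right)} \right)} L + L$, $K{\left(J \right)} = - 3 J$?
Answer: $-864$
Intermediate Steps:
$I{\left(L,Z \right)} = 4 L$ ($I{\left(L,Z \right)} = \left(-3\right) \left(-1\right) L + L = 3 L + L = 4 L$)
$n{\left(H,o \right)} = - 3 H^{2}$ ($n{\left(H,o \right)} = - 3 H H = - 3 H^{2}$)
$6 \left(-2 + 6\right) \left(-3\right) 12 + n{\left(0,I{\left(5,-1 \right)} \right)} = 6 \left(-2 + 6\right) \left(-3\right) 12 - 3 \cdot 0^{2} = 6 \cdot 4 \left(-3\right) 12 - 0 = 6 \left(-12\right) 12 + 0 = \left(-72\right) 12 + 0 = -864 + 0 = -864$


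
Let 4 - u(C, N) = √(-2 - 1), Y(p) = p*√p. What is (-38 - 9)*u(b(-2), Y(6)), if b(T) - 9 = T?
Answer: -188 + 47*I*√3 ≈ -188.0 + 81.406*I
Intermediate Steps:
b(T) = 9 + T
Y(p) = p^(3/2)
u(C, N) = 4 - I*√3 (u(C, N) = 4 - √(-2 - 1) = 4 - √(-3) = 4 - I*√3)
(-38 - 9)*u(b(-2), Y(6)) = (-38 - 9)*(4 - I*√3) = -47*(4 - I*√3) = -188 + 47*I*√3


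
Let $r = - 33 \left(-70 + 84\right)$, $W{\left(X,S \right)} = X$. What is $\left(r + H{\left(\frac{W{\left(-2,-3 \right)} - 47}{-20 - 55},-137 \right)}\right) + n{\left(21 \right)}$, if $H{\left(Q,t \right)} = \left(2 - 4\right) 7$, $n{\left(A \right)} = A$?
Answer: $-455$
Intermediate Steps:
$H{\left(Q,t \right)} = -14$ ($H{\left(Q,t \right)} = \left(-2\right) 7 = -14$)
$r = -462$ ($r = \left(-33\right) 14 = -462$)
$\left(r + H{\left(\frac{W{\left(-2,-3 \right)} - 47}{-20 - 55},-137 \right)}\right) + n{\left(21 \right)} = \left(-462 - 14\right) + 21 = -476 + 21 = -455$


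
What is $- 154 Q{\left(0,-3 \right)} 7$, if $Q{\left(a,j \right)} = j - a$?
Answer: $3234$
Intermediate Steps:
$- 154 Q{\left(0,-3 \right)} 7 = - 154 \left(-3 - 0\right) 7 = - 154 \left(-3 + 0\right) 7 = - 154 \left(\left(-3\right) 7\right) = \left(-154\right) \left(-21\right) = 3234$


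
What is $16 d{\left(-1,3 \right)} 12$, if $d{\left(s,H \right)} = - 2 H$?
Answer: $-1152$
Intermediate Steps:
$16 d{\left(-1,3 \right)} 12 = 16 \left(\left(-2\right) 3\right) 12 = 16 \left(-6\right) 12 = \left(-96\right) 12 = -1152$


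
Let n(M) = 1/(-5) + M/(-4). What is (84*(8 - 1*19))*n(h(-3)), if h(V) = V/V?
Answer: 2079/5 ≈ 415.80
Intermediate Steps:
h(V) = 1
n(M) = -⅕ - M/4 (n(M) = 1*(-⅕) + M*(-¼) = -⅕ - M/4)
(84*(8 - 1*19))*n(h(-3)) = (84*(8 - 1*19))*(-⅕ - ¼*1) = (84*(8 - 19))*(-⅕ - ¼) = (84*(-11))*(-9/20) = -924*(-9/20) = 2079/5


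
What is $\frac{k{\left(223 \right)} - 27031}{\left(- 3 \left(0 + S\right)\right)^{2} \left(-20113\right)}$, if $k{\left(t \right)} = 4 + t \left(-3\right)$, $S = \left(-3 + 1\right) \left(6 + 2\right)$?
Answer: $\frac{577}{965424} \approx 0.00059767$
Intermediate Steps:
$S = -16$ ($S = \left(-2\right) 8 = -16$)
$k{\left(t \right)} = 4 - 3 t$
$\frac{k{\left(223 \right)} - 27031}{\left(- 3 \left(0 + S\right)\right)^{2} \left(-20113\right)} = \frac{\left(4 - 669\right) - 27031}{\left(- 3 \left(0 - 16\right)\right)^{2} \left(-20113\right)} = \frac{\left(4 - 669\right) - 27031}{\left(\left(-3\right) \left(-16\right)\right)^{2} \left(-20113\right)} = \frac{-665 - 27031}{48^{2} \left(-20113\right)} = - \frac{27696}{2304 \left(-20113\right)} = - \frac{27696}{-46340352} = \left(-27696\right) \left(- \frac{1}{46340352}\right) = \frac{577}{965424}$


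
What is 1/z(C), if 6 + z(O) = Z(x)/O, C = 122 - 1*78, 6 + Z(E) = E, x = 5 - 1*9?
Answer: -22/137 ≈ -0.16058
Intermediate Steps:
x = -4 (x = 5 - 9 = -4)
Z(E) = -6 + E
C = 44 (C = 122 - 78 = 44)
z(O) = -6 - 10/O (z(O) = -6 + (-6 - 4)/O = -6 - 10/O)
1/z(C) = 1/(-6 - 10/44) = 1/(-6 - 10*1/44) = 1/(-6 - 5/22) = 1/(-137/22) = -22/137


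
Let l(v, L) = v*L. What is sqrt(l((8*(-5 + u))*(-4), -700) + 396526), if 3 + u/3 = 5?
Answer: sqrt(418926) ≈ 647.25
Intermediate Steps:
u = 6 (u = -9 + 3*5 = -9 + 15 = 6)
l(v, L) = L*v
sqrt(l((8*(-5 + u))*(-4), -700) + 396526) = sqrt(-700*8*(-5 + 6)*(-4) + 396526) = sqrt(-700*8*1*(-4) + 396526) = sqrt(-5600*(-4) + 396526) = sqrt(-700*(-32) + 396526) = sqrt(22400 + 396526) = sqrt(418926)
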